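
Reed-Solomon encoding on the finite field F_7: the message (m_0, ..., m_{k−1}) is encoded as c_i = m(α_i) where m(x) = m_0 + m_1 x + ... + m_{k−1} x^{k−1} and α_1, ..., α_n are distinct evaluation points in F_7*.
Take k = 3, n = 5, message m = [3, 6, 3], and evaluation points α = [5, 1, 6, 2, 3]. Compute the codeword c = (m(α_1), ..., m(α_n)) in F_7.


c = [3, 5, 0, 6, 6]

Message polynomial: m(x) = 3 + 6·x + 3·x^2 (mod 7).
For each evaluation point α_i, compute m(α_i) mod 7:
  α_1 = 5: Horner steps 3 → 0 → 3, so m(5) = 3.
  α_2 = 1: Horner steps 3 → 2 → 5, so m(1) = 5.
  α_3 = 6: Horner steps 3 → 3 → 0, so m(6) = 0.
  α_4 = 2: Horner steps 3 → 5 → 6, so m(2) = 6.
  α_5 = 3: Horner steps 3 → 1 → 6, so m(3) = 6.
Codeword c = [3, 5, 0, 6, 6] ∈ F_7^5.


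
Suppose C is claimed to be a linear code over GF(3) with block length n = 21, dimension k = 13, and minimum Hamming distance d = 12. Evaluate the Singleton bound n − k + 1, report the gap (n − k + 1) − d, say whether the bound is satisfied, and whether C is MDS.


Singleton RHS = n − k + 1 = 9, slack = -3, bound violated (no such code; not MDS).

Singleton bound: d ≤ n − k + 1.
Here n = 21, k = 13, so n − k + 1 = 9.
Given d = 12, check d ≤ 9: NO.
Slack = (n − k + 1) − d = -3.
The slack is negative: d = 12 exceeds n − k + 1 = 9 by 3, so the Singleton bound is violated and no linear [21, 13, 12]_3 code can exist. In particular it is not MDS (MDS requires d = n − k + 1 exactly).
Description: the claimed parameters are [21, 13, 12]_3; such a code would be impossible (violates the Singleton bound).


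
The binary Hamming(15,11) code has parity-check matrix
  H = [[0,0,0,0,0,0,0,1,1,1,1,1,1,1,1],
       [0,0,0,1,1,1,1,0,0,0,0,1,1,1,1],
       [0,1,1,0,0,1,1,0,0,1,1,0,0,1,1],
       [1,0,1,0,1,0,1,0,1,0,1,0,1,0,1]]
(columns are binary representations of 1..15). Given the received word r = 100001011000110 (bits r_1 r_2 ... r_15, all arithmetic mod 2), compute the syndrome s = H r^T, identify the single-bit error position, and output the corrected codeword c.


s = (0, 1, 0, 1)^T, error position = 5, corrected codeword c = 100011011000110

Compute s = H r^T mod 2 one row at a time:
  s_1 = 1 + 1 + 0 + 0 + 0 + 1 + 1 + 0 = 4 ≡ 0 (mod 2).
  s_2 = 0 + 0 + 1 + 0 + 0 + 1 + 1 + 0 = 3 ≡ 1 (mod 2).
  s_3 = 0 + 0 + 1 + 0 + 0 + 0 + 1 + 0 = 2 ≡ 0 (mod 2).
  s_4 = 1 + 0 + 0 + 0 + 1 + 0 + 1 + 0 = 3 ≡ 1 (mod 2).
s = (0, 1, 0, 1)^T — this equals column 5 of H (binary 0101), so error is at position 5.
Correct: flip bit 5 of r = 100001011000110 to get c = 100011011000110.


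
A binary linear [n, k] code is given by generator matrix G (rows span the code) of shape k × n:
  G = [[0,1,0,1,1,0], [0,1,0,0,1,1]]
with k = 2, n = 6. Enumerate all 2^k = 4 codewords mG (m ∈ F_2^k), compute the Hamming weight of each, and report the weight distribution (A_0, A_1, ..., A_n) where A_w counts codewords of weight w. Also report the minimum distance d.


Weight distribution: A_0 = 1, A_2 = 1, A_3 = 2. Minimum distance d = 2.

Enumerate all 2^2 = 4 messages m ∈ F_2^2.
For each, compute codeword c = mG in F_2^6, then tally its weight.
  m = 00 → c = 000000, weight = 0.
  m = 10 → c = 010110, weight = 3.
  m = 01 → c = 010011, weight = 3.
  m = 11 → c = 000101, weight = 2.
Tally weights:
  weight 0: 1 codewords.
  weight 2: 1 codewords.
  weight 3: 2 codewords.
Minimum distance d = smallest w > 0 with A_w > 0 = 2.
Sanity: Σ A_w = 4 = 2^2 = 4 ✓.


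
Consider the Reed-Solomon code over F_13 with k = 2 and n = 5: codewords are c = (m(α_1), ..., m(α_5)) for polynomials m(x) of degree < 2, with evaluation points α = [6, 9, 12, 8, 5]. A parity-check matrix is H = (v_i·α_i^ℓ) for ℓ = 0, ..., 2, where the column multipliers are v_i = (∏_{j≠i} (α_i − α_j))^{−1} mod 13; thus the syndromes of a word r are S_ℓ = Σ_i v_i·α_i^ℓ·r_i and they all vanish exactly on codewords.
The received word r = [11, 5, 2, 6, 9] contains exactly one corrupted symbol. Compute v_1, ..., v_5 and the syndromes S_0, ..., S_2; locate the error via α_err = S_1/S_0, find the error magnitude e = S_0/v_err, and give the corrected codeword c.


S = (1, 6, 10), error at position 1, error magnitude e = 3, c = [8, 5, 2, 6, 9].

Step 1: column multipliers v_i = (∏_{j≠i}(α_i − α_j))^{−1} mod 13.
  i = 1 (α = 6): (6−9)(6−12)(6−8)(6−5) = (−3)·(−6)·(−2)·1 = −36 ≡ 3, so v_1 = 3^{−1} = 9 (mod 13).
  i = 2 (α = 9): (9−6)(9−12)(9−8)(9−5) = 3·(−3)·1·4 = −36 ≡ 3, so v_2 = 3^{−1} = 9 (mod 13).
  i = 3 (α = 12): (12−6)(12−9)(12−8)(12−5) = 6·3·4·7 = 504 ≡ 10, so v_3 = 10^{−1} = 4 (mod 13).
  i = 4 (α = 8): (8−6)(8−9)(8−12)(8−5) = 2·(−1)·(−4)·3 = 24 ≡ 11, so v_4 = 11^{−1} = 6 (mod 13).
  i = 5 (α = 5): (5−6)(5−9)(5−12)(5−8) = (−1)·(−4)·(−7)·(−3) = 84 ≡ 6, so v_5 = 6^{−1} = 11 (mod 13).
  v = [9, 9, 4, 6, 11].
Step 2: syndromes of r = [11, 5, 2, 6, 9] (all sums mod 13).
  S_0 = Σ v_i r_i = 9·11 + 9·5 + 4·2 + 6·6 + 11·9 = 287 ≡ 1.
  S_1 = Σ v_i α_i r_i = 9·6·11 + 9·9·5 + 4·12·2 + 6·8·6 + 11·5·9 = 1878 ≡ 6.
  α_i^2 mod 13 = [10, 3, 1, 12, 12].
  S_2 = Σ v_i α_i^2 r_i = 9·10·11 + 9·3·5 + 4·1·2 + 6·12·6 + 11·12·9 = 2753 ≡ 10.
  S = (1, 6, 10) ≠ 0, so r is not a codeword (an error is present).
Step 3: locate the error. For a single error e at position i, S_ℓ = v_i·e·α_i^ℓ, so α_err = S_1/S_0.
  S_0^{−1} = 1^{−1} = 1 (mod 13), so α_err = 6·1 = 6 ≡ 6 = α_1. Error position i = 1.
  Consistency check: S_2/S_1 = 10·11 = 110 ≡ 6 = α_err ✓ (single-error assumption holds).
Step 4: error magnitude e = S_0/v_1 = S_0·∏_{j≠1}(α_1 − α_j) = 1·3 = 3 ≡ 3 (mod 13).
Step 5: correct position 1: c_1 = r_1 − e = 11 − 3 ≡ 8 (mod 13). Hence c = [8, 5, 2, 6, 9].
  Check: interpolating c through the α_i gives m(x) = 1 + 12·x (degree < 2) with m(α_i) = c_i for every i, so c is indeed a codeword.


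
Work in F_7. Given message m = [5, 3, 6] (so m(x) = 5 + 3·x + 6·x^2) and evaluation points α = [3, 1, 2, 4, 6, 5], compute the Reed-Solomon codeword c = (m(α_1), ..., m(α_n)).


c = [5, 0, 0, 1, 1, 2]

Message polynomial: m(x) = 5 + 3·x + 6·x^2 (mod 7).
For each evaluation point α_i, compute m(α_i) mod 7:
  α_1 = 3: Horner steps 6 → 0 → 5, so m(3) = 5.
  α_2 = 1: Horner steps 6 → 2 → 0, so m(1) = 0.
  α_3 = 2: Horner steps 6 → 1 → 0, so m(2) = 0.
  α_4 = 4: Horner steps 6 → 6 → 1, so m(4) = 1.
  α_5 = 6: Horner steps 6 → 4 → 1, so m(6) = 1.
  α_6 = 5: Horner steps 6 → 5 → 2, so m(5) = 2.
Codeword c = [5, 0, 0, 1, 1, 2] ∈ F_7^6.


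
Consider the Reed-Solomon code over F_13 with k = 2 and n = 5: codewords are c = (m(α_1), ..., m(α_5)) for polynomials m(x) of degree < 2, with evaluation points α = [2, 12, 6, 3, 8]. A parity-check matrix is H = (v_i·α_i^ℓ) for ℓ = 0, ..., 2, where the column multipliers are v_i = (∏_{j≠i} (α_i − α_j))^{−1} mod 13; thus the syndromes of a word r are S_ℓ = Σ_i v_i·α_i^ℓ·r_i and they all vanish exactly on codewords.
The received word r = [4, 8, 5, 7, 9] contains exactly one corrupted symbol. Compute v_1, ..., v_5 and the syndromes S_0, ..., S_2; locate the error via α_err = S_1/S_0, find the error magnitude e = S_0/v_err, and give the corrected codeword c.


S = (2, 12, 7), error at position 3, error magnitude e = 2, c = [4, 8, 3, 7, 9].

Step 1: column multipliers v_i = (∏_{j≠i}(α_i − α_j))^{−1} mod 13.
  i = 1 (α = 2): (2−12)(2−6)(2−3)(2−8) = (−10)·(−4)·(−1)·(−6) = 240 ≡ 6, so v_1 = 6^{−1} = 11 (mod 13).
  i = 2 (α = 12): (12−2)(12−6)(12−3)(12−8) = 10·6·9·4 = 2160 ≡ 2, so v_2 = 2^{−1} = 7 (mod 13).
  i = 3 (α = 6): (6−2)(6−12)(6−3)(6−8) = 4·(−6)·3·(−2) = 144 ≡ 1, so v_3 = 1^{−1} = 1 (mod 13).
  i = 4 (α = 3): (3−2)(3−12)(3−6)(3−8) = 1·(−9)·(−3)·(−5) = −135 ≡ 8, so v_4 = 8^{−1} = 5 (mod 13).
  i = 5 (α = 8): (8−2)(8−12)(8−6)(8−3) = 6·(−4)·2·5 = −240 ≡ 7, so v_5 = 7^{−1} = 2 (mod 13).
  v = [11, 7, 1, 5, 2].
Step 2: syndromes of r = [4, 8, 5, 7, 9] (all sums mod 13).
  S_0 = Σ v_i r_i = 11·4 + 7·8 + 1·5 + 5·7 + 2·9 = 158 ≡ 2.
  S_1 = Σ v_i α_i r_i = 11·2·4 + 7·12·8 + 1·6·5 + 5·3·7 + 2·8·9 = 1039 ≡ 12.
  α_i^2 mod 13 = [4, 1, 10, 9, 12].
  S_2 = Σ v_i α_i^2 r_i = 11·4·4 + 7·1·8 + 1·10·5 + 5·9·7 + 2·12·9 = 813 ≡ 7.
  S = (2, 12, 7) ≠ 0, so r is not a codeword (an error is present).
Step 3: locate the error. For a single error e at position i, S_ℓ = v_i·e·α_i^ℓ, so α_err = S_1/S_0.
  S_0^{−1} = 2^{−1} = 7 (mod 13), so α_err = 12·7 = 84 ≡ 6 = α_3. Error position i = 3.
  Consistency check: S_2/S_1 = 7·12 = 84 ≡ 6 = α_err ✓ (single-error assumption holds).
Step 4: error magnitude e = S_0/v_3 = S_0·∏_{j≠3}(α_3 − α_j) = 2·1 = 2 ≡ 2 (mod 13).
Step 5: correct position 3: c_3 = r_3 − e = 5 − 2 ≡ 3 (mod 13). Hence c = [4, 8, 3, 7, 9].
  Check: interpolating c through the α_i gives m(x) = 11 + 3·x (degree < 2) with m(α_i) = c_i for every i, so c is indeed a codeword.


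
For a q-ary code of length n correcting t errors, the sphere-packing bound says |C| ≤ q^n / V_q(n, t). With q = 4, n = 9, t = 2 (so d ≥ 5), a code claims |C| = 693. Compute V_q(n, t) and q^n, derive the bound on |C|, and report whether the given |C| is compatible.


V_q(n, t) = 352, q^n = 262144, Hamming bound = 744, |C| = 693 ≤ bound (satisfied).

Step 1: Compute V_q(n, t) = Σ_{j=0}^2 C(n, j) (q−1)^j.
  j = 0: C(9,0)·(3)^0 = 1·1 = 1.
  j = 1: C(9,1)·(3)^1 = 9·3 = 27.
  j = 2: C(9,2)·(3)^2 = 36·9 = 324.
  V_q(n, t) = 1 + 27 + 324 = 352.
Step 2: q^n = 4^9 = 262144.
Step 3: Hamming bound ⌊q^n / V_q(n,t)⌋ = ⌊262144/352⌋ = 744.
Step 4: Compare |C| = 693 to 744: satisfied.
The claimed |C| lies below the Hamming bound.


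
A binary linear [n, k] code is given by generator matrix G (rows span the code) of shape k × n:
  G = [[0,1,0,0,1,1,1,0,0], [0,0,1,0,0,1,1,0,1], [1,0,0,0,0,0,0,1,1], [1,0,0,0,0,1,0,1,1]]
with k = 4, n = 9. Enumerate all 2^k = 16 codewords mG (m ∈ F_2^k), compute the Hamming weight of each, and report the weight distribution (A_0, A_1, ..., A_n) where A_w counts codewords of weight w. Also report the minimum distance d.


Weight distribution: A_0 = 1, A_1 = 1, A_3 = 3, A_4 = 5, A_5 = 3, A_6 = 2, A_7 = 1. Minimum distance d = 1.

Enumerate all 2^4 = 16 messages m ∈ F_2^4.
For each, compute codeword c = mG in F_2^9, then tally its weight.
  m = 0000 → c = 000000000, weight = 0.
  m = 1000 → c = 010011100, weight = 4.
  m = 0100 → c = 001001101, weight = 4.
  m = 1100 → c = 011010001, weight = 4.
  m = 0010 → c = 100000011, weight = 3.
  m = 1010 → c = 110011111, weight = 7.
  m = 0110 → c = 101001110, weight = 5.
  m = 1110 → c = 111010010, weight = 5.
  m = 0001 → c = 100001011, weight = 4.
  m = 1001 → c = 110010111, weight = 6.
  m = 0101 → c = 101000110, weight = 4.
  m = 1101 → c = 111011010, weight = 6.
  m = 0011 → c = 000001000, weight = 1.
  m = 1011 → c = 010010100, weight = 3.
  m = 0111 → c = 001000101, weight = 3.
  m = 1111 → c = 011011001, weight = 5.
Tally weights:
  weight 0: 1 codewords.
  weight 1: 1 codewords.
  weight 3: 3 codewords.
  weight 4: 5 codewords.
  weight 5: 3 codewords.
  weight 6: 2 codewords.
  weight 7: 1 codewords.
Minimum distance d = smallest w > 0 with A_w > 0 = 1.
Sanity: Σ A_w = 16 = 2^4 = 16 ✓.


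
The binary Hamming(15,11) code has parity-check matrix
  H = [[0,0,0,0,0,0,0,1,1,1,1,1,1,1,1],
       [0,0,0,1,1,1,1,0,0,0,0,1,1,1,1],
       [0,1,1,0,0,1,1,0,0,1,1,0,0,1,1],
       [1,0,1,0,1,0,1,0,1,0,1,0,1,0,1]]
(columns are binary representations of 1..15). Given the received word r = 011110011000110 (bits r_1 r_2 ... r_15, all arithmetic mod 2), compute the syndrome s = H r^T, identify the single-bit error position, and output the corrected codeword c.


s = (0, 0, 1, 0)^T, error position = 2, corrected codeword c = 001110011000110

Compute s = H r^T mod 2 one row at a time:
  s_1 = 1 + 1 + 0 + 0 + 0 + 1 + 1 + 0 = 4 ≡ 0 (mod 2).
  s_2 = 1 + 1 + 0 + 0 + 0 + 1 + 1 + 0 = 4 ≡ 0 (mod 2).
  s_3 = 1 + 1 + 0 + 0 + 0 + 0 + 1 + 0 = 3 ≡ 1 (mod 2).
  s_4 = 0 + 1 + 1 + 0 + 1 + 0 + 1 + 0 = 4 ≡ 0 (mod 2).
s = (0, 0, 1, 0)^T — this equals column 2 of H (binary 0010), so error is at position 2.
Correct: flip bit 2 of r = 011110011000110 to get c = 001110011000110.


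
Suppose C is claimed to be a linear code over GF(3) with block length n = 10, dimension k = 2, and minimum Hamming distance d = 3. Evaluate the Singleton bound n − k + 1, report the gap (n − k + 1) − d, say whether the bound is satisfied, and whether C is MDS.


Singleton RHS = n − k + 1 = 9, slack = 6, bound satisfied, not MDS.

Singleton bound: d ≤ n − k + 1.
Here n = 10, k = 2, so n − k + 1 = 9.
Given d = 3, check d ≤ 9: YES.
Slack = (n − k + 1) − d = 6.
The code is NOT MDS (slack = 6 > 0).
Description: the claimed parameters are [10, 2, 3]_3; such a code would be non-MDS.


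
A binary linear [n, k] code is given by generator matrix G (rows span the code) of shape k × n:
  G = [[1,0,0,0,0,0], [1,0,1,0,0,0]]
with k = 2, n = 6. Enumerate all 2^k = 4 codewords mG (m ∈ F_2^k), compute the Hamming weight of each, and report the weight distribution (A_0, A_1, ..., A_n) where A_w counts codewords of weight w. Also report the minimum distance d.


Weight distribution: A_0 = 1, A_1 = 2, A_2 = 1. Minimum distance d = 1.

Enumerate all 2^2 = 4 messages m ∈ F_2^2.
For each, compute codeword c = mG in F_2^6, then tally its weight.
  m = 00 → c = 000000, weight = 0.
  m = 10 → c = 100000, weight = 1.
  m = 01 → c = 101000, weight = 2.
  m = 11 → c = 001000, weight = 1.
Tally weights:
  weight 0: 1 codewords.
  weight 1: 2 codewords.
  weight 2: 1 codewords.
Minimum distance d = smallest w > 0 with A_w > 0 = 1.
Sanity: Σ A_w = 4 = 2^2 = 4 ✓.


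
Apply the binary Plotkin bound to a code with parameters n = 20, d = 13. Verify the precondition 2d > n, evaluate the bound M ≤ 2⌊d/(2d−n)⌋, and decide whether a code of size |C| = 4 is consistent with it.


Plotkin bound M ≤ 4; given |C| = 4 ≤ bound (satisfied).

Check applicability: 2d = 26, n = 20.
2d − n = 6 > 0, so Plotkin applies.
Compute d/(2d−n) = 13/6 ≈ 2.1667.
⌊d/(2d−n)⌋ = 2.
Plotkin bound: M ≤ 2·2 = 4.
Given |C| = 4, check: satisfied.
This |C| is at the Plotkin bound.


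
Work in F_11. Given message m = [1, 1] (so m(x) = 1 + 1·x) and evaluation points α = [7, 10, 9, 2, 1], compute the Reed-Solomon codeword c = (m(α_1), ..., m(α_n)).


c = [8, 0, 10, 3, 2]

Message polynomial: m(x) = 1 + 1·x (mod 11).
For each evaluation point α_i, compute m(α_i) mod 11:
  α_1 = 7: Horner steps 1 → 8, so m(7) = 8.
  α_2 = 10: Horner steps 1 → 0, so m(10) = 0.
  α_3 = 9: Horner steps 1 → 10, so m(9) = 10.
  α_4 = 2: Horner steps 1 → 3, so m(2) = 3.
  α_5 = 1: Horner steps 1 → 2, so m(1) = 2.
Codeword c = [8, 0, 10, 3, 2] ∈ F_11^5.


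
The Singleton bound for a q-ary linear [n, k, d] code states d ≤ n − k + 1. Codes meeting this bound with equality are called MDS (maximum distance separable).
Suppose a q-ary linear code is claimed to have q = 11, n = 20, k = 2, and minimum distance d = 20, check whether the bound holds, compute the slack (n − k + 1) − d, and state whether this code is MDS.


Singleton RHS = n − k + 1 = 19, slack = -1, bound violated (no such code; not MDS).

Singleton bound: d ≤ n − k + 1.
Here n = 20, k = 2, so n − k + 1 = 19.
Given d = 20, check d ≤ 19: NO.
Slack = (n − k + 1) − d = -1.
The slack is negative: d = 20 exceeds n − k + 1 = 19 by 1, so the Singleton bound is violated and no linear [20, 2, 20]_11 code can exist. In particular it is not MDS (MDS requires d = n − k + 1 exactly).
Description: the claimed parameters are [20, 2, 20]_11; such a code would be impossible (violates the Singleton bound).


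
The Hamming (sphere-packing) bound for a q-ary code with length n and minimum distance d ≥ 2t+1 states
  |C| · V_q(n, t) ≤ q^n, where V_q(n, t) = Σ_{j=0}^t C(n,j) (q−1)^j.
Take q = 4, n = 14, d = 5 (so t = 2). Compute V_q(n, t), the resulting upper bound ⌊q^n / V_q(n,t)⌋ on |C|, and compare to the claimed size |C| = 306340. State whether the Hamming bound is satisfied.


V_q(n, t) = 862, q^n = 268435456, Hamming bound = 311410, |C| = 306340 ≤ bound (satisfied).

Step 1: Compute V_q(n, t) = Σ_{j=0}^2 C(n, j) (q−1)^j.
  j = 0: C(14,0)·(3)^0 = 1·1 = 1.
  j = 1: C(14,1)·(3)^1 = 14·3 = 42.
  j = 2: C(14,2)·(3)^2 = 91·9 = 819.
  V_q(n, t) = 1 + 42 + 819 = 862.
Step 2: q^n = 4^14 = 268435456.
Step 3: Hamming bound ⌊q^n / V_q(n,t)⌋ = ⌊268435456/862⌋ = 311410.
Step 4: Compare |C| = 306340 to 311410: satisfied.
The claimed |C| lies below the Hamming bound.


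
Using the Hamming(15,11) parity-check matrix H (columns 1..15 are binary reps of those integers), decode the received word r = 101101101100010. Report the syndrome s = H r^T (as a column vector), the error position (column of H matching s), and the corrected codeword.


s = (1, 0, 1, 0)^T, error position = 10, corrected codeword c = 101101101000010

Compute s = H r^T mod 2 one row at a time:
  s_1 = 0 + 1 + 1 + 0 + 0 + 0 + 1 + 0 = 3 ≡ 1 (mod 2).
  s_2 = 1 + 0 + 1 + 1 + 0 + 0 + 1 + 0 = 4 ≡ 0 (mod 2).
  s_3 = 0 + 1 + 1 + 1 + 1 + 0 + 1 + 0 = 5 ≡ 1 (mod 2).
  s_4 = 1 + 1 + 0 + 1 + 1 + 0 + 0 + 0 = 4 ≡ 0 (mod 2).
s = (1, 0, 1, 0)^T — this equals column 10 of H (binary 1010), so error is at position 10.
Correct: flip bit 10 of r = 101101101100010 to get c = 101101101000010.


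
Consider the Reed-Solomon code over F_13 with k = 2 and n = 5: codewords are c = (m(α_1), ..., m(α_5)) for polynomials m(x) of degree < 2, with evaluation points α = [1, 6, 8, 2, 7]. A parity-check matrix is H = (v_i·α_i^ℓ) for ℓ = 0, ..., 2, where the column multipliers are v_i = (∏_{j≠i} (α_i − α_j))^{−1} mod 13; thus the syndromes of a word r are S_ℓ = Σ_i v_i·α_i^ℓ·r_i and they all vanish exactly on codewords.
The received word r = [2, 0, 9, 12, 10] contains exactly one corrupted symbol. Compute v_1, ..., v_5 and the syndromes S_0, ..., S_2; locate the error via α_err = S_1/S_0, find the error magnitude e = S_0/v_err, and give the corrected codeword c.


S = (9, 7, 4), error at position 3, error magnitude e = 2, c = [2, 0, 7, 12, 10].

Step 1: column multipliers v_i = (∏_{j≠i}(α_i − α_j))^{−1} mod 13.
  i = 1 (α = 1): (1−6)(1−8)(1−2)(1−7) = (−5)·(−7)·(−1)·(−6) = 210 ≡ 2, so v_1 = 2^{−1} = 7 (mod 13).
  i = 2 (α = 6): (6−1)(6−8)(6−2)(6−7) = 5·(−2)·4·(−1) = 40 ≡ 1, so v_2 = 1^{−1} = 1 (mod 13).
  i = 3 (α = 8): (8−1)(8−6)(8−2)(8−7) = 7·2·6·1 = 84 ≡ 6, so v_3 = 6^{−1} = 11 (mod 13).
  i = 4 (α = 2): (2−1)(2−6)(2−8)(2−7) = 1·(−4)·(−6)·(−5) = −120 ≡ 10, so v_4 = 10^{−1} = 4 (mod 13).
  i = 5 (α = 7): (7−1)(7−6)(7−8)(7−2) = 6·1·(−1)·5 = −30 ≡ 9, so v_5 = 9^{−1} = 3 (mod 13).
  v = [7, 1, 11, 4, 3].
Step 2: syndromes of r = [2, 0, 9, 12, 10] (all sums mod 13).
  S_0 = Σ v_i r_i = 7·2 + 1·0 + 11·9 + 4·12 + 3·10 = 191 ≡ 9.
  S_1 = Σ v_i α_i r_i = 7·1·2 + 1·6·0 + 11·8·9 + 4·2·12 + 3·7·10 = 1112 ≡ 7.
  α_i^2 mod 13 = [1, 10, 12, 4, 10].
  S_2 = Σ v_i α_i^2 r_i = 7·1·2 + 1·10·0 + 11·12·9 + 4·4·12 + 3·10·10 = 1694 ≡ 4.
  S = (9, 7, 4) ≠ 0, so r is not a codeword (an error is present).
Step 3: locate the error. For a single error e at position i, S_ℓ = v_i·e·α_i^ℓ, so α_err = S_1/S_0.
  S_0^{−1} = 9^{−1} = 3 (mod 13), so α_err = 7·3 = 21 ≡ 8 = α_3. Error position i = 3.
  Consistency check: S_2/S_1 = 4·2 = 8 ≡ 8 = α_err ✓ (single-error assumption holds).
Step 4: error magnitude e = S_0/v_3 = S_0·∏_{j≠3}(α_3 − α_j) = 9·6 = 54 ≡ 2 (mod 13).
Step 5: correct position 3: c_3 = r_3 − e = 9 − 2 ≡ 7 (mod 13). Hence c = [2, 0, 7, 12, 10].
  Check: interpolating c through the α_i gives m(x) = 5 + 10·x (degree < 2) with m(α_i) = c_i for every i, so c is indeed a codeword.


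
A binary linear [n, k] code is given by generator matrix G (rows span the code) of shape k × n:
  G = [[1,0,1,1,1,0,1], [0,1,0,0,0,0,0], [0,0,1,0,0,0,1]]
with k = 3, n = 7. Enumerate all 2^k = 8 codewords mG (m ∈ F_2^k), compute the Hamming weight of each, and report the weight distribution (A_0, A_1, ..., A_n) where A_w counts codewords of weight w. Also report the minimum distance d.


Weight distribution: A_0 = 1, A_1 = 1, A_2 = 1, A_3 = 2, A_4 = 1, A_5 = 1, A_6 = 1. Minimum distance d = 1.

Enumerate all 2^3 = 8 messages m ∈ F_2^3.
For each, compute codeword c = mG in F_2^7, then tally its weight.
  m = 000 → c = 0000000, weight = 0.
  m = 100 → c = 1011101, weight = 5.
  m = 010 → c = 0100000, weight = 1.
  m = 110 → c = 1111101, weight = 6.
  m = 001 → c = 0010001, weight = 2.
  m = 101 → c = 1001100, weight = 3.
  m = 011 → c = 0110001, weight = 3.
  m = 111 → c = 1101100, weight = 4.
Tally weights:
  weight 0: 1 codewords.
  weight 1: 1 codewords.
  weight 2: 1 codewords.
  weight 3: 2 codewords.
  weight 4: 1 codewords.
  weight 5: 1 codewords.
  weight 6: 1 codewords.
Minimum distance d = smallest w > 0 with A_w > 0 = 1.
Sanity: Σ A_w = 8 = 2^3 = 8 ✓.


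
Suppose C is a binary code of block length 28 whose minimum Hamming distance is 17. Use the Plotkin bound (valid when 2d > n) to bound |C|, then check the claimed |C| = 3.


Plotkin bound M ≤ 4; given |C| = 3 ≤ bound (satisfied).

Check applicability: 2d = 34, n = 28.
2d − n = 6 > 0, so Plotkin applies.
Compute d/(2d−n) = 17/6 ≈ 2.8333.
⌊d/(2d−n)⌋ = 2.
Plotkin bound: M ≤ 2·2 = 4.
Given |C| = 3, check: satisfied.
This |C| is below the Plotkin bound.


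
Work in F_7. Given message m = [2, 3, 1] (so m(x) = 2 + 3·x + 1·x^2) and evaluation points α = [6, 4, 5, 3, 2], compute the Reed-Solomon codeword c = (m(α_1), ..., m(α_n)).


c = [0, 2, 0, 6, 5]

Message polynomial: m(x) = 2 + 3·x + 1·x^2 (mod 7).
For each evaluation point α_i, compute m(α_i) mod 7:
  α_1 = 6: Horner steps 1 → 2 → 0, so m(6) = 0.
  α_2 = 4: Horner steps 1 → 0 → 2, so m(4) = 2.
  α_3 = 5: Horner steps 1 → 1 → 0, so m(5) = 0.
  α_4 = 3: Horner steps 1 → 6 → 6, so m(3) = 6.
  α_5 = 2: Horner steps 1 → 5 → 5, so m(2) = 5.
Codeword c = [0, 2, 0, 6, 5] ∈ F_7^5.


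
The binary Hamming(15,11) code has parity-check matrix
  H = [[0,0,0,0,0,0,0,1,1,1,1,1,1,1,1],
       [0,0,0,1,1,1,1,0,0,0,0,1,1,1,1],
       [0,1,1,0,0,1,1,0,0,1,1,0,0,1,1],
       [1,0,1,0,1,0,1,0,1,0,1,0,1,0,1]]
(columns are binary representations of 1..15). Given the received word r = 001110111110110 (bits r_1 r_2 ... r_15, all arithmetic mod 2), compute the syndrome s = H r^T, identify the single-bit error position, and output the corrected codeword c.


s = (0, 1, 1, 0)^T, error position = 6, corrected codeword c = 001111111110110

Compute s = H r^T mod 2 one row at a time:
  s_1 = 1 + 1 + 1 + 1 + 0 + 1 + 1 + 0 = 6 ≡ 0 (mod 2).
  s_2 = 1 + 1 + 0 + 1 + 0 + 1 + 1 + 0 = 5 ≡ 1 (mod 2).
  s_3 = 0 + 1 + 0 + 1 + 1 + 1 + 1 + 0 = 5 ≡ 1 (mod 2).
  s_4 = 0 + 1 + 1 + 1 + 1 + 1 + 1 + 0 = 6 ≡ 0 (mod 2).
s = (0, 1, 1, 0)^T — this equals column 6 of H (binary 0110), so error is at position 6.
Correct: flip bit 6 of r = 001110111110110 to get c = 001111111110110.


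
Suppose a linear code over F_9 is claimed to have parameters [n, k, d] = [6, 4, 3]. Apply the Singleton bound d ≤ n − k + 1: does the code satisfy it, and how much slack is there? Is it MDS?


Singleton RHS = n − k + 1 = 3, slack = 0, bound satisfied, MDS.

Singleton bound: d ≤ n − k + 1.
Here n = 6, k = 4, so n − k + 1 = 3.
Given d = 3, check d ≤ 3: YES.
Slack = (n − k + 1) − d = 0.
The code is MDS (slack = 0).
Description: the claimed parameters are [6, 4, 3]_9; such a code would be MDS (meets Singleton bound).


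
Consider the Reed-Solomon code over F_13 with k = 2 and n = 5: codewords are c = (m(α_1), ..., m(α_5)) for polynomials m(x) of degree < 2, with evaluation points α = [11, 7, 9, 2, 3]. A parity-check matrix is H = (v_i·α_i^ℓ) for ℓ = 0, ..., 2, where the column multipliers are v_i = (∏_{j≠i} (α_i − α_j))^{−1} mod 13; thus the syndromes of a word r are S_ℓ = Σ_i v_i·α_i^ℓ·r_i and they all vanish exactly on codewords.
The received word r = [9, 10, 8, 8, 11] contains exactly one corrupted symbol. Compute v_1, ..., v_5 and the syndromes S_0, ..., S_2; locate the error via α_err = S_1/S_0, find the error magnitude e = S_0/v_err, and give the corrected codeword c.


S = (5, 6, 2), error at position 3, error magnitude e = 5, c = [9, 10, 3, 8, 11].

Step 1: column multipliers v_i = (∏_{j≠i}(α_i − α_j))^{−1} mod 13.
  i = 1 (α = 11): (11−7)(11−9)(11−2)(11−3) = 4·2·9·8 = 576 ≡ 4, so v_1 = 4^{−1} = 10 (mod 13).
  i = 2 (α = 7): (7−11)(7−9)(7−2)(7−3) = (−4)·(−2)·5·4 = 160 ≡ 4, so v_2 = 4^{−1} = 10 (mod 13).
  i = 3 (α = 9): (9−11)(9−7)(9−2)(9−3) = (−2)·2·7·6 = −168 ≡ 1, so v_3 = 1^{−1} = 1 (mod 13).
  i = 4 (α = 2): (2−11)(2−7)(2−9)(2−3) = (−9)·(−5)·(−7)·(−1) = 315 ≡ 3, so v_4 = 3^{−1} = 9 (mod 13).
  i = 5 (α = 3): (3−11)(3−7)(3−9)(3−2) = (−8)·(−4)·(−6)·1 = −192 ≡ 3, so v_5 = 3^{−1} = 9 (mod 13).
  v = [10, 10, 1, 9, 9].
Step 2: syndromes of r = [9, 10, 8, 8, 11] (all sums mod 13).
  S_0 = Σ v_i r_i = 10·9 + 10·10 + 1·8 + 9·8 + 9·11 = 369 ≡ 5.
  S_1 = Σ v_i α_i r_i = 10·11·9 + 10·7·10 + 1·9·8 + 9·2·8 + 9·3·11 = 2203 ≡ 6.
  α_i^2 mod 13 = [4, 10, 3, 4, 9].
  S_2 = Σ v_i α_i^2 r_i = 10·4·9 + 10·10·10 + 1·3·8 + 9·4·8 + 9·9·11 = 2563 ≡ 2.
  S = (5, 6, 2) ≠ 0, so r is not a codeword (an error is present).
Step 3: locate the error. For a single error e at position i, S_ℓ = v_i·e·α_i^ℓ, so α_err = S_1/S_0.
  S_0^{−1} = 5^{−1} = 8 (mod 13), so α_err = 6·8 = 48 ≡ 9 = α_3. Error position i = 3.
  Consistency check: S_2/S_1 = 2·11 = 22 ≡ 9 = α_err ✓ (single-error assumption holds).
Step 4: error magnitude e = S_0/v_3 = S_0·∏_{j≠3}(α_3 − α_j) = 5·1 = 5 ≡ 5 (mod 13).
Step 5: correct position 3: c_3 = r_3 − e = 8 − 5 ≡ 3 (mod 13). Hence c = [9, 10, 3, 8, 11].
  Check: interpolating c through the α_i gives m(x) = 2 + 3·x (degree < 2) with m(α_i) = c_i for every i, so c is indeed a codeword.


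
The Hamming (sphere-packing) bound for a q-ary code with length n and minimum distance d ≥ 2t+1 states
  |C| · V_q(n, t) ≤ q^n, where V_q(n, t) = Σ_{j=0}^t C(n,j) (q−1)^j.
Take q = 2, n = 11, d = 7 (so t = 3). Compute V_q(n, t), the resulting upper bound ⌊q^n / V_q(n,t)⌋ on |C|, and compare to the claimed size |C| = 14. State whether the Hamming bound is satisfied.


V_q(n, t) = 232, q^n = 2048, Hamming bound = 8, |C| = 14 > bound (violated).

Step 1: Compute V_q(n, t) = Σ_{j=0}^3 C(n, j) (q−1)^j.
  j = 0: C(11,0)·(1)^0 = 1·1 = 1.
  j = 1: C(11,1)·(1)^1 = 11·1 = 11.
  j = 2: C(11,2)·(1)^2 = 55·1 = 55.
  j = 3: C(11,3)·(1)^3 = 165·1 = 165.
  V_q(n, t) = 1 + 11 + 55 + 165 = 232.
Step 2: q^n = 2^11 = 2048.
Step 3: Hamming bound ⌊q^n / V_q(n,t)⌋ = ⌊2048/232⌋ = 8.
Step 4: Compare |C| = 14 to 8: violated.
The claimed |C| lies above the Hamming bound, so no 2-ary code of length 11 with d ≥ 7 can have 14 codewords.


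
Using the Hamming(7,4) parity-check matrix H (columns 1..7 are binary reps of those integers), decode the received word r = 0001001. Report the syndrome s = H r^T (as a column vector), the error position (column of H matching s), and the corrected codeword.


s = (0, 1, 1)^T, error position = 3, corrected codeword c = 0011001

Compute s = H r^T mod 2 one row at a time:
  s_1 = 1 + 0 + 0 + 1 = 2 ≡ 0 (mod 2).
  s_2 = 0 + 0 + 0 + 1 = 1 ≡ 1 (mod 2).
  s_3 = 0 + 0 + 0 + 1 = 1 ≡ 1 (mod 2).
s = (0, 1, 1)^T — this equals column 3 of H (binary 011), so error is at position 3.
Correct: flip bit 3 of r = 0001001 to get c = 0011001.


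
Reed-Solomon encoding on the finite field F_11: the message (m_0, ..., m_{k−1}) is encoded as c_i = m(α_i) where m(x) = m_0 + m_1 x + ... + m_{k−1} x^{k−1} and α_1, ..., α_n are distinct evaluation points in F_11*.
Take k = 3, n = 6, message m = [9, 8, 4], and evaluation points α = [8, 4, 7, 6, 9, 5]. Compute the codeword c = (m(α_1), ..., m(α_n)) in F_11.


c = [10, 6, 8, 3, 9, 6]

Message polynomial: m(x) = 9 + 8·x + 4·x^2 (mod 11).
For each evaluation point α_i, compute m(α_i) mod 11:
  α_1 = 8: Horner steps 4 → 7 → 10, so m(8) = 10.
  α_2 = 4: Horner steps 4 → 2 → 6, so m(4) = 6.
  α_3 = 7: Horner steps 4 → 3 → 8, so m(7) = 8.
  α_4 = 6: Horner steps 4 → 10 → 3, so m(6) = 3.
  α_5 = 9: Horner steps 4 → 0 → 9, so m(9) = 9.
  α_6 = 5: Horner steps 4 → 6 → 6, so m(5) = 6.
Codeword c = [10, 6, 8, 3, 9, 6] ∈ F_11^6.


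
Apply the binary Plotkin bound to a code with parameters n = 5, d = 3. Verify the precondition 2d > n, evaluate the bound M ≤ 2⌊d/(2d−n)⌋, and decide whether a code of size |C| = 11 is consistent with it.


Plotkin bound M ≤ 6; given |C| = 11 > bound (violated).

Check applicability: 2d = 6, n = 5.
2d − n = 1 > 0, so Plotkin applies.
Compute d/(2d−n) = 3/1 ≈ 3.0000.
⌊d/(2d−n)⌋ = 3.
Plotkin bound: M ≤ 2·3 = 6.
Given |C| = 11, check: VIOLATED.
This |C| is above the Plotkin bound, so no binary code with n = 5, d = 3 and 11 codewords exists.


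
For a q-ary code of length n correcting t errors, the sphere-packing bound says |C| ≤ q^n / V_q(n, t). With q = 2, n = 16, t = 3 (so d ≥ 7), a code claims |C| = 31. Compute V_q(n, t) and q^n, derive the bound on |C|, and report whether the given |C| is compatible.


V_q(n, t) = 697, q^n = 65536, Hamming bound = 94, |C| = 31 ≤ bound (satisfied).

Step 1: Compute V_q(n, t) = Σ_{j=0}^3 C(n, j) (q−1)^j.
  j = 0: C(16,0)·(1)^0 = 1·1 = 1.
  j = 1: C(16,1)·(1)^1 = 16·1 = 16.
  j = 2: C(16,2)·(1)^2 = 120·1 = 120.
  j = 3: C(16,3)·(1)^3 = 560·1 = 560.
  V_q(n, t) = 1 + 16 + 120 + 560 = 697.
Step 2: q^n = 2^16 = 65536.
Step 3: Hamming bound ⌊q^n / V_q(n,t)⌋ = ⌊65536/697⌋ = 94.
Step 4: Compare |C| = 31 to 94: satisfied.
The claimed |C| lies below the Hamming bound.


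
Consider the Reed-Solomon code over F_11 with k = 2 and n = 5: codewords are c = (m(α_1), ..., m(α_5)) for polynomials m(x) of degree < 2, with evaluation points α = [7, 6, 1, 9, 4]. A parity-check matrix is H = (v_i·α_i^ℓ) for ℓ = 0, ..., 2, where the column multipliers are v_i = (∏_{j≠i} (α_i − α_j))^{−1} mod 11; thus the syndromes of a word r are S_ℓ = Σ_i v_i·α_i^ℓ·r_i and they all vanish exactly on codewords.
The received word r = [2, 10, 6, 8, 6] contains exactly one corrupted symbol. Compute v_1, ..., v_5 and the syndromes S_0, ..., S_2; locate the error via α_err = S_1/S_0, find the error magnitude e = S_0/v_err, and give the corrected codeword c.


S = (10, 7, 6), error at position 5, error magnitude e = 2, c = [2, 10, 6, 8, 4].

Step 1: column multipliers v_i = (∏_{j≠i}(α_i − α_j))^{−1} mod 11.
  i = 1 (α = 7): (7−6)(7−1)(7−9)(7−4) = 1·6·(−2)·3 = −36 ≡ 8, so v_1 = 8^{−1} = 7 (mod 11).
  i = 2 (α = 6): (6−7)(6−1)(6−9)(6−4) = (−1)·5·(−3)·2 = 30 ≡ 8, so v_2 = 8^{−1} = 7 (mod 11).
  i = 3 (α = 1): (1−7)(1−6)(1−9)(1−4) = (−6)·(−5)·(−8)·(−3) = 720 ≡ 5, so v_3 = 5^{−1} = 9 (mod 11).
  i = 4 (α = 9): (9−7)(9−6)(9−1)(9−4) = 2·3·8·5 = 240 ≡ 9, so v_4 = 9^{−1} = 5 (mod 11).
  i = 5 (α = 4): (4−7)(4−6)(4−1)(4−9) = (−3)·(−2)·3·(−5) = −90 ≡ 9, so v_5 = 9^{−1} = 5 (mod 11).
  v = [7, 7, 9, 5, 5].
Step 2: syndromes of r = [2, 10, 6, 8, 6] (all sums mod 11).
  S_0 = Σ v_i r_i = 7·2 + 7·10 + 9·6 + 5·8 + 5·6 = 208 ≡ 10.
  S_1 = Σ v_i α_i r_i = 7·7·2 + 7·6·10 + 9·1·6 + 5·9·8 + 5·4·6 = 1052 ≡ 7.
  α_i^2 mod 11 = [5, 3, 1, 4, 5].
  S_2 = Σ v_i α_i^2 r_i = 7·5·2 + 7·3·10 + 9·1·6 + 5·4·8 + 5·5·6 = 644 ≡ 6.
  S = (10, 7, 6) ≠ 0, so r is not a codeword (an error is present).
Step 3: locate the error. For a single error e at position i, S_ℓ = v_i·e·α_i^ℓ, so α_err = S_1/S_0.
  S_0^{−1} = 10^{−1} = 10 (mod 11), so α_err = 7·10 = 70 ≡ 4 = α_5. Error position i = 5.
  Consistency check: S_2/S_1 = 6·8 = 48 ≡ 4 = α_err ✓ (single-error assumption holds).
Step 4: error magnitude e = S_0/v_5 = S_0·∏_{j≠5}(α_5 − α_j) = 10·9 = 90 ≡ 2 (mod 11).
Step 5: correct position 5: c_5 = r_5 − e = 6 − 2 ≡ 4 (mod 11). Hence c = [2, 10, 6, 8, 4].
  Check: interpolating c through the α_i gives m(x) = 3 + 3·x (degree < 2) with m(α_i) = c_i for every i, so c is indeed a codeword.


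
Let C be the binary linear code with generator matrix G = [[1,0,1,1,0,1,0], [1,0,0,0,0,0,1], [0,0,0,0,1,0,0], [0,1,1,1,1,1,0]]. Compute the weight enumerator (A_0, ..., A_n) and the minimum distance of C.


Weight distribution: A_0 = 1, A_1 = 1, A_2 = 3, A_3 = 3, A_4 = 3, A_5 = 3, A_6 = 1, A_7 = 1. Minimum distance d = 1.

Enumerate all 2^4 = 16 messages m ∈ F_2^4.
For each, compute codeword c = mG in F_2^7, then tally its weight.
  m = 0000 → c = 0000000, weight = 0.
  m = 1000 → c = 1011010, weight = 4.
  m = 0100 → c = 1000001, weight = 2.
  m = 1100 → c = 0011011, weight = 4.
  m = 0010 → c = 0000100, weight = 1.
  m = 1010 → c = 1011110, weight = 5.
  m = 0110 → c = 1000101, weight = 3.
  m = 1110 → c = 0011111, weight = 5.
  m = 0001 → c = 0111110, weight = 5.
  m = 1001 → c = 1100100, weight = 3.
  m = 0101 → c = 1111111, weight = 7.
  m = 1101 → c = 0100101, weight = 3.
  m = 0011 → c = 0111010, weight = 4.
  m = 1011 → c = 1100000, weight = 2.
  m = 0111 → c = 1111011, weight = 6.
  m = 1111 → c = 0100001, weight = 2.
Tally weights:
  weight 0: 1 codewords.
  weight 1: 1 codewords.
  weight 2: 3 codewords.
  weight 3: 3 codewords.
  weight 4: 3 codewords.
  weight 5: 3 codewords.
  weight 6: 1 codewords.
  weight 7: 1 codewords.
Minimum distance d = smallest w > 0 with A_w > 0 = 1.
Sanity: Σ A_w = 16 = 2^4 = 16 ✓.


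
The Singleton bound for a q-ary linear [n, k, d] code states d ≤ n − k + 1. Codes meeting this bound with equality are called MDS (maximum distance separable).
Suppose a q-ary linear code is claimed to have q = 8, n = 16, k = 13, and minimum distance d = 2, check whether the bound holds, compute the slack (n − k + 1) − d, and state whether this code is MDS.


Singleton RHS = n − k + 1 = 4, slack = 2, bound satisfied, not MDS.

Singleton bound: d ≤ n − k + 1.
Here n = 16, k = 13, so n − k + 1 = 4.
Given d = 2, check d ≤ 4: YES.
Slack = (n − k + 1) − d = 2.
The code is NOT MDS (slack = 2 > 0).
Description: the claimed parameters are [16, 13, 2]_8; such a code would be non-MDS.


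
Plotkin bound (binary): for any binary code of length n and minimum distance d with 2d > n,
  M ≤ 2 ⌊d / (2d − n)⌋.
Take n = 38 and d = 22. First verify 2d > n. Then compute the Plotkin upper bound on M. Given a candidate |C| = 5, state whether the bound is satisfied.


Plotkin bound M ≤ 6; given |C| = 5 ≤ bound (satisfied).

Check applicability: 2d = 44, n = 38.
2d − n = 6 > 0, so Plotkin applies.
Compute d/(2d−n) = 22/6 ≈ 3.6667.
⌊d/(2d−n)⌋ = 3.
Plotkin bound: M ≤ 2·3 = 6.
Given |C| = 5, check: satisfied.
This |C| is below the Plotkin bound.


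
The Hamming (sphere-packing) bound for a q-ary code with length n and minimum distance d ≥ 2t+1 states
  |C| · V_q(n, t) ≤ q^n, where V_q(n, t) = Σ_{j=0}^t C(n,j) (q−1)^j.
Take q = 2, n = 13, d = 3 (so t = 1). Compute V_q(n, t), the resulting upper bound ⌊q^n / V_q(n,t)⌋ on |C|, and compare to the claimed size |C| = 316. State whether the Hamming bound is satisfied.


V_q(n, t) = 14, q^n = 8192, Hamming bound = 585, |C| = 316 ≤ bound (satisfied).

Step 1: Compute V_q(n, t) = Σ_{j=0}^1 C(n, j) (q−1)^j.
  j = 0: C(13,0)·(1)^0 = 1·1 = 1.
  j = 1: C(13,1)·(1)^1 = 13·1 = 13.
  V_q(n, t) = 1 + 13 = 14.
Step 2: q^n = 2^13 = 8192.
Step 3: Hamming bound ⌊q^n / V_q(n,t)⌋ = ⌊8192/14⌋ = 585.
Step 4: Compare |C| = 316 to 585: satisfied.
The claimed |C| lies below the Hamming bound.


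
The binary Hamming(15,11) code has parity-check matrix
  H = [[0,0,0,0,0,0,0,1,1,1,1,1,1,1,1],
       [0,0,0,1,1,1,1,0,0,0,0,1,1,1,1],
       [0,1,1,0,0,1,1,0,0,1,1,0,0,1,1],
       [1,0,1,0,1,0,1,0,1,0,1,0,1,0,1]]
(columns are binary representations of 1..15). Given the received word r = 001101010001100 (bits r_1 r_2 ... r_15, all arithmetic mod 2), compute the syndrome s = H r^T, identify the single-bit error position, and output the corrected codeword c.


s = (1, 0, 0, 0)^T, error position = 8, corrected codeword c = 001101000001100

Compute s = H r^T mod 2 one row at a time:
  s_1 = 1 + 0 + 0 + 0 + 1 + 1 + 0 + 0 = 3 ≡ 1 (mod 2).
  s_2 = 1 + 0 + 1 + 0 + 1 + 1 + 0 + 0 = 4 ≡ 0 (mod 2).
  s_3 = 0 + 1 + 1 + 0 + 0 + 0 + 0 + 0 = 2 ≡ 0 (mod 2).
  s_4 = 0 + 1 + 0 + 0 + 0 + 0 + 1 + 0 = 2 ≡ 0 (mod 2).
s = (1, 0, 0, 0)^T — this equals column 8 of H (binary 1000), so error is at position 8.
Correct: flip bit 8 of r = 001101010001100 to get c = 001101000001100.


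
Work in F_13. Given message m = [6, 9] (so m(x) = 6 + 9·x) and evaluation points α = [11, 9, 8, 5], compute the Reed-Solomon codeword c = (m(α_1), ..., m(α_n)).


c = [1, 9, 0, 12]

Message polynomial: m(x) = 6 + 9·x (mod 13).
For each evaluation point α_i, compute m(α_i) mod 13:
  α_1 = 11: Horner steps 9 → 1, so m(11) = 1.
  α_2 = 9: Horner steps 9 → 9, so m(9) = 9.
  α_3 = 8: Horner steps 9 → 0, so m(8) = 0.
  α_4 = 5: Horner steps 9 → 12, so m(5) = 12.
Codeword c = [1, 9, 0, 12] ∈ F_13^4.


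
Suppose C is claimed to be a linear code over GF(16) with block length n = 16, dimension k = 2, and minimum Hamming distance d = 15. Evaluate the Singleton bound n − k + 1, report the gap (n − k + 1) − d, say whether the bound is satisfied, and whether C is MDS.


Singleton RHS = n − k + 1 = 15, slack = 0, bound satisfied, MDS.

Singleton bound: d ≤ n − k + 1.
Here n = 16, k = 2, so n − k + 1 = 15.
Given d = 15, check d ≤ 15: YES.
Slack = (n − k + 1) − d = 0.
The code is MDS (slack = 0).
Description: the claimed parameters are [16, 2, 15]_16; such a code would be MDS (meets Singleton bound).


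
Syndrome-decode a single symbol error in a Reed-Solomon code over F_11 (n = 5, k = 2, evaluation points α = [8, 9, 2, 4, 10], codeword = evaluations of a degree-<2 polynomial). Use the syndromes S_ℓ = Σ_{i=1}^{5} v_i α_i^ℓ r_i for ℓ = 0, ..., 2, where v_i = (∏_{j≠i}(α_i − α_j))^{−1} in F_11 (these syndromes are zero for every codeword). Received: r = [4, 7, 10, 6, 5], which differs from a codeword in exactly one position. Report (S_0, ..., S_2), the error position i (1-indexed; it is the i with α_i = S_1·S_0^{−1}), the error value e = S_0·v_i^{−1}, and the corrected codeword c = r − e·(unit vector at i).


S = (7, 1, 8), error at position 1, error magnitude e = 6, c = [9, 7, 10, 6, 5].

Step 1: column multipliers v_i = (∏_{j≠i}(α_i − α_j))^{−1} mod 11.
  i = 1 (α = 8): (8−9)(8−2)(8−4)(8−10) = (−1)·6·4·(−2) = 48 ≡ 4, so v_1 = 4^{−1} = 3 (mod 11).
  i = 2 (α = 9): (9−8)(9−2)(9−4)(9−10) = 1·7·5·(−1) = −35 ≡ 9, so v_2 = 9^{−1} = 5 (mod 11).
  i = 3 (α = 2): (2−8)(2−9)(2−4)(2−10) = (−6)·(−7)·(−2)·(−8) = 672 ≡ 1, so v_3 = 1^{−1} = 1 (mod 11).
  i = 4 (α = 4): (4−8)(4−9)(4−2)(4−10) = (−4)·(−5)·2·(−6) = −240 ≡ 2, so v_4 = 2^{−1} = 6 (mod 11).
  i = 5 (α = 10): (10−8)(10−9)(10−2)(10−4) = 2·1·8·6 = 96 ≡ 8, so v_5 = 8^{−1} = 7 (mod 11).
  v = [3, 5, 1, 6, 7].
Step 2: syndromes of r = [4, 7, 10, 6, 5] (all sums mod 11).
  S_0 = Σ v_i r_i = 3·4 + 5·7 + 1·10 + 6·6 + 7·5 = 128 ≡ 7.
  S_1 = Σ v_i α_i r_i = 3·8·4 + 5·9·7 + 1·2·10 + 6·4·6 + 7·10·5 = 925 ≡ 1.
  α_i^2 mod 11 = [9, 4, 4, 5, 1].
  S_2 = Σ v_i α_i^2 r_i = 3·9·4 + 5·4·7 + 1·4·10 + 6·5·6 + 7·1·5 = 503 ≡ 8.
  S = (7, 1, 8) ≠ 0, so r is not a codeword (an error is present).
Step 3: locate the error. For a single error e at position i, S_ℓ = v_i·e·α_i^ℓ, so α_err = S_1/S_0.
  S_0^{−1} = 7^{−1} = 8 (mod 11), so α_err = 1·8 = 8 ≡ 8 = α_1. Error position i = 1.
  Consistency check: S_2/S_1 = 8·1 = 8 ≡ 8 = α_err ✓ (single-error assumption holds).
Step 4: error magnitude e = S_0/v_1 = S_0·∏_{j≠1}(α_1 − α_j) = 7·4 = 28 ≡ 6 (mod 11).
Step 5: correct position 1: c_1 = r_1 − e = 4 − 6 ≡ 9 (mod 11). Hence c = [9, 7, 10, 6, 5].
  Check: interpolating c through the α_i gives m(x) = 3 + 9·x (degree < 2) with m(α_i) = c_i for every i, so c is indeed a codeword.
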